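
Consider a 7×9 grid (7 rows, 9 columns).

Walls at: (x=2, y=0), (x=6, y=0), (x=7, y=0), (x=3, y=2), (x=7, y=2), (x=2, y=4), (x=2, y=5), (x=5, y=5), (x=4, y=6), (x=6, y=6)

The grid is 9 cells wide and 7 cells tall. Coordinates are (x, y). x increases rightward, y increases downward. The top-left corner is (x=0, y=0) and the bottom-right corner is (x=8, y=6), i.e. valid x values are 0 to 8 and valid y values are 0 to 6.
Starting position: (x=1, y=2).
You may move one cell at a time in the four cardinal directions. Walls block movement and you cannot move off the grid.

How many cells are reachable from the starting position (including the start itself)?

BFS flood-fill from (x=1, y=2):
  Distance 0: (x=1, y=2)
  Distance 1: (x=1, y=1), (x=0, y=2), (x=2, y=2), (x=1, y=3)
  Distance 2: (x=1, y=0), (x=0, y=1), (x=2, y=1), (x=0, y=3), (x=2, y=3), (x=1, y=4)
  Distance 3: (x=0, y=0), (x=3, y=1), (x=3, y=3), (x=0, y=4), (x=1, y=5)
  Distance 4: (x=3, y=0), (x=4, y=1), (x=4, y=3), (x=3, y=4), (x=0, y=5), (x=1, y=6)
  Distance 5: (x=4, y=0), (x=5, y=1), (x=4, y=2), (x=5, y=3), (x=4, y=4), (x=3, y=5), (x=0, y=6), (x=2, y=6)
  Distance 6: (x=5, y=0), (x=6, y=1), (x=5, y=2), (x=6, y=3), (x=5, y=4), (x=4, y=5), (x=3, y=6)
  Distance 7: (x=7, y=1), (x=6, y=2), (x=7, y=3), (x=6, y=4)
  Distance 8: (x=8, y=1), (x=8, y=3), (x=7, y=4), (x=6, y=5)
  Distance 9: (x=8, y=0), (x=8, y=2), (x=8, y=4), (x=7, y=5)
  Distance 10: (x=8, y=5), (x=7, y=6)
  Distance 11: (x=8, y=6)
Total reachable: 52 (grid has 53 open cells total)

Answer: Reachable cells: 52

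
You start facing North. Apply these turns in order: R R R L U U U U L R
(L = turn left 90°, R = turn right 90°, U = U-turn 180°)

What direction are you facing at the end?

Start: North
  R (right (90° clockwise)) -> East
  R (right (90° clockwise)) -> South
  R (right (90° clockwise)) -> West
  L (left (90° counter-clockwise)) -> South
  U (U-turn (180°)) -> North
  U (U-turn (180°)) -> South
  U (U-turn (180°)) -> North
  U (U-turn (180°)) -> South
  L (left (90° counter-clockwise)) -> East
  R (right (90° clockwise)) -> South
Final: South

Answer: Final heading: South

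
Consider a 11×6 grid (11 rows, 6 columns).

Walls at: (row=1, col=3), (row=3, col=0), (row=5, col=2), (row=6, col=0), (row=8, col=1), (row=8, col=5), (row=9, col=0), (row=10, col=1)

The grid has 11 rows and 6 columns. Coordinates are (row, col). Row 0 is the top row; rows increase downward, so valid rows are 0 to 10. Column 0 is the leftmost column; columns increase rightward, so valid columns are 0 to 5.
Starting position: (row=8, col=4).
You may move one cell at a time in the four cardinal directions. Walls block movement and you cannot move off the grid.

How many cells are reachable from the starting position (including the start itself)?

BFS flood-fill from (row=8, col=4):
  Distance 0: (row=8, col=4)
  Distance 1: (row=7, col=4), (row=8, col=3), (row=9, col=4)
  Distance 2: (row=6, col=4), (row=7, col=3), (row=7, col=5), (row=8, col=2), (row=9, col=3), (row=9, col=5), (row=10, col=4)
  Distance 3: (row=5, col=4), (row=6, col=3), (row=6, col=5), (row=7, col=2), (row=9, col=2), (row=10, col=3), (row=10, col=5)
  Distance 4: (row=4, col=4), (row=5, col=3), (row=5, col=5), (row=6, col=2), (row=7, col=1), (row=9, col=1), (row=10, col=2)
  Distance 5: (row=3, col=4), (row=4, col=3), (row=4, col=5), (row=6, col=1), (row=7, col=0)
  Distance 6: (row=2, col=4), (row=3, col=3), (row=3, col=5), (row=4, col=2), (row=5, col=1), (row=8, col=0)
  Distance 7: (row=1, col=4), (row=2, col=3), (row=2, col=5), (row=3, col=2), (row=4, col=1), (row=5, col=0)
  Distance 8: (row=0, col=4), (row=1, col=5), (row=2, col=2), (row=3, col=1), (row=4, col=0)
  Distance 9: (row=0, col=3), (row=0, col=5), (row=1, col=2), (row=2, col=1)
  Distance 10: (row=0, col=2), (row=1, col=1), (row=2, col=0)
  Distance 11: (row=0, col=1), (row=1, col=0)
  Distance 12: (row=0, col=0)
Total reachable: 57 (grid has 58 open cells total)

Answer: Reachable cells: 57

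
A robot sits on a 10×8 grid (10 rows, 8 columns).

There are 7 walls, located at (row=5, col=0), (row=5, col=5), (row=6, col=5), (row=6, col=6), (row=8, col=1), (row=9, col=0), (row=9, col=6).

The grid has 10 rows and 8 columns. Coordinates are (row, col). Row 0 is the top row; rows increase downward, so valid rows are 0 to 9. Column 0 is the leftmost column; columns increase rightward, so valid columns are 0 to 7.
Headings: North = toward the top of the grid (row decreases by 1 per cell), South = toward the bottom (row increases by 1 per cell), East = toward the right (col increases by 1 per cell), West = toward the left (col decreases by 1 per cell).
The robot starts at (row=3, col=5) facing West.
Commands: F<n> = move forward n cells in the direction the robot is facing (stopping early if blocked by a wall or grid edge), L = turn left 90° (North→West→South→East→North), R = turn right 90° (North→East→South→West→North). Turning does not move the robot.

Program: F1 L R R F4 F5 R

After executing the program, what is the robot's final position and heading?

Start: (row=3, col=5), facing West
  F1: move forward 1, now at (row=3, col=4)
  L: turn left, now facing South
  R: turn right, now facing West
  R: turn right, now facing North
  F4: move forward 3/4 (blocked), now at (row=0, col=4)
  F5: move forward 0/5 (blocked), now at (row=0, col=4)
  R: turn right, now facing East
Final: (row=0, col=4), facing East

Answer: Final position: (row=0, col=4), facing East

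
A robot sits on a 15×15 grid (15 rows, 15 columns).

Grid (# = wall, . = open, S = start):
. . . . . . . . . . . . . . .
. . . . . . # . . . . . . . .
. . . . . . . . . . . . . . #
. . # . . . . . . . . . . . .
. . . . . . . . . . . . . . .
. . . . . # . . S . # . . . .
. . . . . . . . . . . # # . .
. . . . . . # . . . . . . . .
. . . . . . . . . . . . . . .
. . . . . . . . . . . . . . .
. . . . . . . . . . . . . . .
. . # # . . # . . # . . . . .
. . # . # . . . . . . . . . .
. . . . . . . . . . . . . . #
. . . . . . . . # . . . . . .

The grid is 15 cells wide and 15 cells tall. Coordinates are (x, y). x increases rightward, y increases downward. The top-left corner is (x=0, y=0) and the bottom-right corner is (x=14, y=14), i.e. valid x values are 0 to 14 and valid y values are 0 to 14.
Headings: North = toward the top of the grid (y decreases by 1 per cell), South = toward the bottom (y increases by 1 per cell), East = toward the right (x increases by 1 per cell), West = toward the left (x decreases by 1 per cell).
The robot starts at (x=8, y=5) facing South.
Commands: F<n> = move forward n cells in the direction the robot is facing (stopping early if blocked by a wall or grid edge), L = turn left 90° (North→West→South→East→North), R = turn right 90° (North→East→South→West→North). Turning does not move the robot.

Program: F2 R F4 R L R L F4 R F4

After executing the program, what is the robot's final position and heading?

Answer: Final position: (x=7, y=3), facing North

Derivation:
Start: (x=8, y=5), facing South
  F2: move forward 2, now at (x=8, y=7)
  R: turn right, now facing West
  F4: move forward 1/4 (blocked), now at (x=7, y=7)
  R: turn right, now facing North
  L: turn left, now facing West
  R: turn right, now facing North
  L: turn left, now facing West
  F4: move forward 0/4 (blocked), now at (x=7, y=7)
  R: turn right, now facing North
  F4: move forward 4, now at (x=7, y=3)
Final: (x=7, y=3), facing North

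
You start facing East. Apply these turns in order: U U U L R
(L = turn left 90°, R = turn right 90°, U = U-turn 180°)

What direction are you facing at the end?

Start: East
  U (U-turn (180°)) -> West
  U (U-turn (180°)) -> East
  U (U-turn (180°)) -> West
  L (left (90° counter-clockwise)) -> South
  R (right (90° clockwise)) -> West
Final: West

Answer: Final heading: West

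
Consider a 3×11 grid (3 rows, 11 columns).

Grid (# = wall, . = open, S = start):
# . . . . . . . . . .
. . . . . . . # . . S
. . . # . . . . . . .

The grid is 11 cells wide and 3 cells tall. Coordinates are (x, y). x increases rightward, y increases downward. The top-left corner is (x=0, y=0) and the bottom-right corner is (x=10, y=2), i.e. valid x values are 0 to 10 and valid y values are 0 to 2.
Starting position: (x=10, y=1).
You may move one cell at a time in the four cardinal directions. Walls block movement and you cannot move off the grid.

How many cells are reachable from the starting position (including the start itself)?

Answer: Reachable cells: 30

Derivation:
BFS flood-fill from (x=10, y=1):
  Distance 0: (x=10, y=1)
  Distance 1: (x=10, y=0), (x=9, y=1), (x=10, y=2)
  Distance 2: (x=9, y=0), (x=8, y=1), (x=9, y=2)
  Distance 3: (x=8, y=0), (x=8, y=2)
  Distance 4: (x=7, y=0), (x=7, y=2)
  Distance 5: (x=6, y=0), (x=6, y=2)
  Distance 6: (x=5, y=0), (x=6, y=1), (x=5, y=2)
  Distance 7: (x=4, y=0), (x=5, y=1), (x=4, y=2)
  Distance 8: (x=3, y=0), (x=4, y=1)
  Distance 9: (x=2, y=0), (x=3, y=1)
  Distance 10: (x=1, y=0), (x=2, y=1)
  Distance 11: (x=1, y=1), (x=2, y=2)
  Distance 12: (x=0, y=1), (x=1, y=2)
  Distance 13: (x=0, y=2)
Total reachable: 30 (grid has 30 open cells total)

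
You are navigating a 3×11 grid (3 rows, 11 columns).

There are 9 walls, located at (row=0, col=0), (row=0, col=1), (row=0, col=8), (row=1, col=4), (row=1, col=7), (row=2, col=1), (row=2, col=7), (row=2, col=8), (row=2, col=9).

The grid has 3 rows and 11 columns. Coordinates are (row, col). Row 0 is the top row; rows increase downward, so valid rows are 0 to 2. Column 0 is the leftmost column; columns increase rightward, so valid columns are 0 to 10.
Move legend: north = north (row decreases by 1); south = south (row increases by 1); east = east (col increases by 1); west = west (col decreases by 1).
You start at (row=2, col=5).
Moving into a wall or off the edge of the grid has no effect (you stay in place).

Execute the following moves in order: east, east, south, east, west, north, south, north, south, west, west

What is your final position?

Answer: Final position: (row=2, col=3)

Derivation:
Start: (row=2, col=5)
  east (east): (row=2, col=5) -> (row=2, col=6)
  east (east): blocked, stay at (row=2, col=6)
  south (south): blocked, stay at (row=2, col=6)
  east (east): blocked, stay at (row=2, col=6)
  west (west): (row=2, col=6) -> (row=2, col=5)
  north (north): (row=2, col=5) -> (row=1, col=5)
  south (south): (row=1, col=5) -> (row=2, col=5)
  north (north): (row=2, col=5) -> (row=1, col=5)
  south (south): (row=1, col=5) -> (row=2, col=5)
  west (west): (row=2, col=5) -> (row=2, col=4)
  west (west): (row=2, col=4) -> (row=2, col=3)
Final: (row=2, col=3)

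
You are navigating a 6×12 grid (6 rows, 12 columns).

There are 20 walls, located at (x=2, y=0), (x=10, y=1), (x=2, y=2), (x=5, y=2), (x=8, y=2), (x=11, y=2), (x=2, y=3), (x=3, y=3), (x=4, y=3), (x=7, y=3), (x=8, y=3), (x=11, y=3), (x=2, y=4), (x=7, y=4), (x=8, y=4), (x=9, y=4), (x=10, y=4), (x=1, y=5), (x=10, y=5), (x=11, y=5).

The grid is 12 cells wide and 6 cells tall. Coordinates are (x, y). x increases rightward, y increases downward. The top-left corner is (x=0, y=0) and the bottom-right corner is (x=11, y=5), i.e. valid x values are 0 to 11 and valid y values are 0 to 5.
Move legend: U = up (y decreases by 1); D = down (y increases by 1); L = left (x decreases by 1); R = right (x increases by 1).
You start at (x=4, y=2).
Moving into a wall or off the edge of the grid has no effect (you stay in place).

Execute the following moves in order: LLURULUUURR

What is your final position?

Start: (x=4, y=2)
  L (left): (x=4, y=2) -> (x=3, y=2)
  L (left): blocked, stay at (x=3, y=2)
  U (up): (x=3, y=2) -> (x=3, y=1)
  R (right): (x=3, y=1) -> (x=4, y=1)
  U (up): (x=4, y=1) -> (x=4, y=0)
  L (left): (x=4, y=0) -> (x=3, y=0)
  [×3]U (up): blocked, stay at (x=3, y=0)
  R (right): (x=3, y=0) -> (x=4, y=0)
  R (right): (x=4, y=0) -> (x=5, y=0)
Final: (x=5, y=0)

Answer: Final position: (x=5, y=0)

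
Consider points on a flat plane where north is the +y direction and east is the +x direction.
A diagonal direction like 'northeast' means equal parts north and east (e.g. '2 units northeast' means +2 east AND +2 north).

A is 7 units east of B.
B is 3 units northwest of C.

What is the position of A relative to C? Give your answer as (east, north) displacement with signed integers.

Answer: A is at (east=4, north=3) relative to C.

Derivation:
Place C at the origin (east=0, north=0).
  B is 3 units northwest of C: delta (east=-3, north=+3); B at (east=-3, north=3).
  A is 7 units east of B: delta (east=+7, north=+0); A at (east=4, north=3).
Therefore A relative to C: (east=4, north=3).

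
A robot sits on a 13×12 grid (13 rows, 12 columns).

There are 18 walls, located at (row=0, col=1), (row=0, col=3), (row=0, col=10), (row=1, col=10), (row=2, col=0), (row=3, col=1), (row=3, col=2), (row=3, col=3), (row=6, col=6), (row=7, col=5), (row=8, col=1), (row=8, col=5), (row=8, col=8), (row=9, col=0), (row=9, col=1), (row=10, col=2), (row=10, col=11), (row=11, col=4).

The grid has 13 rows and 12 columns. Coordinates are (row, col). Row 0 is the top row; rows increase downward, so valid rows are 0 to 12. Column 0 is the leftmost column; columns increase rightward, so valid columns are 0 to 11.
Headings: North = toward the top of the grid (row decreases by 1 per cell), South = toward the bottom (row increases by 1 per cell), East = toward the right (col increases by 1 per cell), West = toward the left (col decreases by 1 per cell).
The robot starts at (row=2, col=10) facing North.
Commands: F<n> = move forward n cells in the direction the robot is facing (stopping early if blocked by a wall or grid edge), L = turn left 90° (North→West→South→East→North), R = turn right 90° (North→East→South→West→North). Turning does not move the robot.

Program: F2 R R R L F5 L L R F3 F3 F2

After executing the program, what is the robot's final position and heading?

Start: (row=2, col=10), facing North
  F2: move forward 0/2 (blocked), now at (row=2, col=10)
  R: turn right, now facing East
  R: turn right, now facing South
  R: turn right, now facing West
  L: turn left, now facing South
  F5: move forward 5, now at (row=7, col=10)
  L: turn left, now facing East
  L: turn left, now facing North
  R: turn right, now facing East
  F3: move forward 1/3 (blocked), now at (row=7, col=11)
  F3: move forward 0/3 (blocked), now at (row=7, col=11)
  F2: move forward 0/2 (blocked), now at (row=7, col=11)
Final: (row=7, col=11), facing East

Answer: Final position: (row=7, col=11), facing East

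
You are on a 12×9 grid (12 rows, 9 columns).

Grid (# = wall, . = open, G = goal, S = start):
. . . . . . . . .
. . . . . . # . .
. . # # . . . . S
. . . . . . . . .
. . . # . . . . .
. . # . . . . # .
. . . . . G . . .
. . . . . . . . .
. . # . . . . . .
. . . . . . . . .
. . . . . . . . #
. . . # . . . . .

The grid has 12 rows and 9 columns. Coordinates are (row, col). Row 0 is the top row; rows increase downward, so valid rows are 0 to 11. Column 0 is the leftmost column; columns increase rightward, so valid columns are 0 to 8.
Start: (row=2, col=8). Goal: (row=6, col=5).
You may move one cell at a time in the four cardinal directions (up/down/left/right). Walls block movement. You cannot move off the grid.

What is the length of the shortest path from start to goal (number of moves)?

Answer: Shortest path length: 7

Derivation:
BFS from (row=2, col=8) until reaching (row=6, col=5):
  Distance 0: (row=2, col=8)
  Distance 1: (row=1, col=8), (row=2, col=7), (row=3, col=8)
  Distance 2: (row=0, col=8), (row=1, col=7), (row=2, col=6), (row=3, col=7), (row=4, col=8)
  Distance 3: (row=0, col=7), (row=2, col=5), (row=3, col=6), (row=4, col=7), (row=5, col=8)
  Distance 4: (row=0, col=6), (row=1, col=5), (row=2, col=4), (row=3, col=5), (row=4, col=6), (row=6, col=8)
  Distance 5: (row=0, col=5), (row=1, col=4), (row=3, col=4), (row=4, col=5), (row=5, col=6), (row=6, col=7), (row=7, col=8)
  Distance 6: (row=0, col=4), (row=1, col=3), (row=3, col=3), (row=4, col=4), (row=5, col=5), (row=6, col=6), (row=7, col=7), (row=8, col=8)
  Distance 7: (row=0, col=3), (row=1, col=2), (row=3, col=2), (row=5, col=4), (row=6, col=5), (row=7, col=6), (row=8, col=7), (row=9, col=8)  <- goal reached here
One shortest path (7 moves): (row=2, col=8) -> (row=2, col=7) -> (row=2, col=6) -> (row=2, col=5) -> (row=3, col=5) -> (row=4, col=5) -> (row=5, col=5) -> (row=6, col=5)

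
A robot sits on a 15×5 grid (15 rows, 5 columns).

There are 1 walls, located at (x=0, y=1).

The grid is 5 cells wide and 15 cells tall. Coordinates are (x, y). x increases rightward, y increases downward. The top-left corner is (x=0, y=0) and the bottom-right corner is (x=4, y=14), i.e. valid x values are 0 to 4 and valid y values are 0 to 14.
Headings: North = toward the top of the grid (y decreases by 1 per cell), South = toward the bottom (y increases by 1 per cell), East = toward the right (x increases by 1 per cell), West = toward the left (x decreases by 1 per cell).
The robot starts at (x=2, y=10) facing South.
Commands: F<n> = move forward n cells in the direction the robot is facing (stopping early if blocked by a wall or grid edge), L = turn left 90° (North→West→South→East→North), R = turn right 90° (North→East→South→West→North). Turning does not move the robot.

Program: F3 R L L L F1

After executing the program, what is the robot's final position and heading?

Answer: Final position: (x=2, y=12), facing North

Derivation:
Start: (x=2, y=10), facing South
  F3: move forward 3, now at (x=2, y=13)
  R: turn right, now facing West
  L: turn left, now facing South
  L: turn left, now facing East
  L: turn left, now facing North
  F1: move forward 1, now at (x=2, y=12)
Final: (x=2, y=12), facing North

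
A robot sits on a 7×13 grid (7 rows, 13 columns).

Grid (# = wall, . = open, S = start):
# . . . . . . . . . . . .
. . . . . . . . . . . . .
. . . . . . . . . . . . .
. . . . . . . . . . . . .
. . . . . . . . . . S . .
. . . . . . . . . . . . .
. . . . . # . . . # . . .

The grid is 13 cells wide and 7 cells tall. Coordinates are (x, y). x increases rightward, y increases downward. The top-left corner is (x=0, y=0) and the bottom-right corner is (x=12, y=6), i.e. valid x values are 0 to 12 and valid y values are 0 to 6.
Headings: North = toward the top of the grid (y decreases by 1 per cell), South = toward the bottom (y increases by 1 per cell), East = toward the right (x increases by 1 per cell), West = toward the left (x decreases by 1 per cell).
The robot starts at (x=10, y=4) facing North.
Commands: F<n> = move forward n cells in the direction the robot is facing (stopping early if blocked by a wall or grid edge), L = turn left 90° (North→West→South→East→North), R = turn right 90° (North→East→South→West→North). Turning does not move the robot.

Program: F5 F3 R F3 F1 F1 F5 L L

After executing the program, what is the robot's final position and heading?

Start: (x=10, y=4), facing North
  F5: move forward 4/5 (blocked), now at (x=10, y=0)
  F3: move forward 0/3 (blocked), now at (x=10, y=0)
  R: turn right, now facing East
  F3: move forward 2/3 (blocked), now at (x=12, y=0)
  F1: move forward 0/1 (blocked), now at (x=12, y=0)
  F1: move forward 0/1 (blocked), now at (x=12, y=0)
  F5: move forward 0/5 (blocked), now at (x=12, y=0)
  L: turn left, now facing North
  L: turn left, now facing West
Final: (x=12, y=0), facing West

Answer: Final position: (x=12, y=0), facing West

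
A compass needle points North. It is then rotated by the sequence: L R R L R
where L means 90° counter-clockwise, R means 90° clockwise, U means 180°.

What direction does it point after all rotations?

Start: North
  L (left (90° counter-clockwise)) -> West
  R (right (90° clockwise)) -> North
  R (right (90° clockwise)) -> East
  L (left (90° counter-clockwise)) -> North
  R (right (90° clockwise)) -> East
Final: East

Answer: Final heading: East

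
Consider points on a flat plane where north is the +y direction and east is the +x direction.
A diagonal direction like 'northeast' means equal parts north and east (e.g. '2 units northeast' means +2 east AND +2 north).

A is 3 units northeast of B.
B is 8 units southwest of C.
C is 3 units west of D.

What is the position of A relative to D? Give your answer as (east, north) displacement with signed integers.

Place D at the origin (east=0, north=0).
  C is 3 units west of D: delta (east=-3, north=+0); C at (east=-3, north=0).
  B is 8 units southwest of C: delta (east=-8, north=-8); B at (east=-11, north=-8).
  A is 3 units northeast of B: delta (east=+3, north=+3); A at (east=-8, north=-5).
Therefore A relative to D: (east=-8, north=-5).

Answer: A is at (east=-8, north=-5) relative to D.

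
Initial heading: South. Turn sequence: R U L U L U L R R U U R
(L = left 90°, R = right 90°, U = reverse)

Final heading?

Answer: Final heading: East

Derivation:
Start: South
  R (right (90° clockwise)) -> West
  U (U-turn (180°)) -> East
  L (left (90° counter-clockwise)) -> North
  U (U-turn (180°)) -> South
  L (left (90° counter-clockwise)) -> East
  U (U-turn (180°)) -> West
  L (left (90° counter-clockwise)) -> South
  R (right (90° clockwise)) -> West
  R (right (90° clockwise)) -> North
  U (U-turn (180°)) -> South
  U (U-turn (180°)) -> North
  R (right (90° clockwise)) -> East
Final: East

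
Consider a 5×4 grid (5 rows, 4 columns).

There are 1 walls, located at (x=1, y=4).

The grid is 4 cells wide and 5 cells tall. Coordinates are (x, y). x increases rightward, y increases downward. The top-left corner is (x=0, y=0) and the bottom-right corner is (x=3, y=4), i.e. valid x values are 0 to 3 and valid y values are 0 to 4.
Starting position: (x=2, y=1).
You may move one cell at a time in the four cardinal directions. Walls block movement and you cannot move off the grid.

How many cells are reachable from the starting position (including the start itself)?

BFS flood-fill from (x=2, y=1):
  Distance 0: (x=2, y=1)
  Distance 1: (x=2, y=0), (x=1, y=1), (x=3, y=1), (x=2, y=2)
  Distance 2: (x=1, y=0), (x=3, y=0), (x=0, y=1), (x=1, y=2), (x=3, y=2), (x=2, y=3)
  Distance 3: (x=0, y=0), (x=0, y=2), (x=1, y=3), (x=3, y=3), (x=2, y=4)
  Distance 4: (x=0, y=3), (x=3, y=4)
  Distance 5: (x=0, y=4)
Total reachable: 19 (grid has 19 open cells total)

Answer: Reachable cells: 19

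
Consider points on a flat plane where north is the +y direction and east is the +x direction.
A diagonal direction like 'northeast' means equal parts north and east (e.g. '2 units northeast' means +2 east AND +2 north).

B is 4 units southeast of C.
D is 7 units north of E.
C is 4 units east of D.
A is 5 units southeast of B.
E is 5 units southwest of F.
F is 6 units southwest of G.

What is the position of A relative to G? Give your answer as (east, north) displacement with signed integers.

Answer: A is at (east=2, north=-13) relative to G.

Derivation:
Place G at the origin (east=0, north=0).
  F is 6 units southwest of G: delta (east=-6, north=-6); F at (east=-6, north=-6).
  E is 5 units southwest of F: delta (east=-5, north=-5); E at (east=-11, north=-11).
  D is 7 units north of E: delta (east=+0, north=+7); D at (east=-11, north=-4).
  C is 4 units east of D: delta (east=+4, north=+0); C at (east=-7, north=-4).
  B is 4 units southeast of C: delta (east=+4, north=-4); B at (east=-3, north=-8).
  A is 5 units southeast of B: delta (east=+5, north=-5); A at (east=2, north=-13).
Therefore A relative to G: (east=2, north=-13).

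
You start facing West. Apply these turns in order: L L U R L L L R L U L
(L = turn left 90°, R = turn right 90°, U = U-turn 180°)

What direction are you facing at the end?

Answer: Final heading: South

Derivation:
Start: West
  L (left (90° counter-clockwise)) -> South
  L (left (90° counter-clockwise)) -> East
  U (U-turn (180°)) -> West
  R (right (90° clockwise)) -> North
  L (left (90° counter-clockwise)) -> West
  L (left (90° counter-clockwise)) -> South
  L (left (90° counter-clockwise)) -> East
  R (right (90° clockwise)) -> South
  L (left (90° counter-clockwise)) -> East
  U (U-turn (180°)) -> West
  L (left (90° counter-clockwise)) -> South
Final: South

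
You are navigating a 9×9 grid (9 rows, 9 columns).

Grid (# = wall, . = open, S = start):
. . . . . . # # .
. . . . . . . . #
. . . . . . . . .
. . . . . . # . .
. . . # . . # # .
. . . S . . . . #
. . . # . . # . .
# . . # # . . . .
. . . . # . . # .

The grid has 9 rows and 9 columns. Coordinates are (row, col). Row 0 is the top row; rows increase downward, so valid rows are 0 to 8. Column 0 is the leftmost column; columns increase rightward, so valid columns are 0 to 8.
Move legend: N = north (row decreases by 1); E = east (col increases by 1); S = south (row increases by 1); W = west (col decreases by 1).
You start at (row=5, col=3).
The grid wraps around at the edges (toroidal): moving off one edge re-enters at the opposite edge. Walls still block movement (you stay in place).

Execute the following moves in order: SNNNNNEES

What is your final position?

Answer: Final position: (row=6, col=5)

Derivation:
Start: (row=5, col=3)
  S (south): blocked, stay at (row=5, col=3)
  [×5]N (north): blocked, stay at (row=5, col=3)
  E (east): (row=5, col=3) -> (row=5, col=4)
  E (east): (row=5, col=4) -> (row=5, col=5)
  S (south): (row=5, col=5) -> (row=6, col=5)
Final: (row=6, col=5)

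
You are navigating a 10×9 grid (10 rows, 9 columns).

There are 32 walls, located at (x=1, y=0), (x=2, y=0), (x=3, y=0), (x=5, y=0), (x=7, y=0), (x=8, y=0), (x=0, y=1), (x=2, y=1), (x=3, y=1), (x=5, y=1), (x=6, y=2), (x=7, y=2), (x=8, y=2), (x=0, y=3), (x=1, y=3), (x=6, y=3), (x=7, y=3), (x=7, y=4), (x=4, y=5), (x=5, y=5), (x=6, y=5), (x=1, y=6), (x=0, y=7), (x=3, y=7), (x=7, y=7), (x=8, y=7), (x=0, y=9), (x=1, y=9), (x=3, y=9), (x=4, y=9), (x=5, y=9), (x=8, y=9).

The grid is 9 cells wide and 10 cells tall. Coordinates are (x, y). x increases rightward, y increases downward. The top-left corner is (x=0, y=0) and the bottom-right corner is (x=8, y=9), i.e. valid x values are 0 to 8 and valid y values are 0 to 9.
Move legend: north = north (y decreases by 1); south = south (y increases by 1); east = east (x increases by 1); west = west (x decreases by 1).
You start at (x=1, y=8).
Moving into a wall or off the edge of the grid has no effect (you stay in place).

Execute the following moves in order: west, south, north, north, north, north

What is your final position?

Start: (x=1, y=8)
  west (west): (x=1, y=8) -> (x=0, y=8)
  south (south): blocked, stay at (x=0, y=8)
  [×4]north (north): blocked, stay at (x=0, y=8)
Final: (x=0, y=8)

Answer: Final position: (x=0, y=8)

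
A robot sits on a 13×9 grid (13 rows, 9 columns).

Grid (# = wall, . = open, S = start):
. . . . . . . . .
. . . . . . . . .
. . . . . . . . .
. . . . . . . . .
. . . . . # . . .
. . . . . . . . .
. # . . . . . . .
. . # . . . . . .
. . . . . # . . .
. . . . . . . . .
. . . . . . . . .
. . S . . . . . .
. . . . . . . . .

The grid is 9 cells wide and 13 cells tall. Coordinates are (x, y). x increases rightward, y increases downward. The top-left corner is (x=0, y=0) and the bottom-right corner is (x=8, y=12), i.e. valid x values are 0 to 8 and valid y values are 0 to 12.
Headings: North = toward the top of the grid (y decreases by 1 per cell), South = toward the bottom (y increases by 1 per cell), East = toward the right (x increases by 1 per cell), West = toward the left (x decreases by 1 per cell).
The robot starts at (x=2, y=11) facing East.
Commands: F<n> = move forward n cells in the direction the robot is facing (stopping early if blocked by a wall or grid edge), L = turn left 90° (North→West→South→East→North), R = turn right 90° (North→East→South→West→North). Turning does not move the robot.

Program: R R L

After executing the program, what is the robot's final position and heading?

Start: (x=2, y=11), facing East
  R: turn right, now facing South
  R: turn right, now facing West
  L: turn left, now facing South
Final: (x=2, y=11), facing South

Answer: Final position: (x=2, y=11), facing South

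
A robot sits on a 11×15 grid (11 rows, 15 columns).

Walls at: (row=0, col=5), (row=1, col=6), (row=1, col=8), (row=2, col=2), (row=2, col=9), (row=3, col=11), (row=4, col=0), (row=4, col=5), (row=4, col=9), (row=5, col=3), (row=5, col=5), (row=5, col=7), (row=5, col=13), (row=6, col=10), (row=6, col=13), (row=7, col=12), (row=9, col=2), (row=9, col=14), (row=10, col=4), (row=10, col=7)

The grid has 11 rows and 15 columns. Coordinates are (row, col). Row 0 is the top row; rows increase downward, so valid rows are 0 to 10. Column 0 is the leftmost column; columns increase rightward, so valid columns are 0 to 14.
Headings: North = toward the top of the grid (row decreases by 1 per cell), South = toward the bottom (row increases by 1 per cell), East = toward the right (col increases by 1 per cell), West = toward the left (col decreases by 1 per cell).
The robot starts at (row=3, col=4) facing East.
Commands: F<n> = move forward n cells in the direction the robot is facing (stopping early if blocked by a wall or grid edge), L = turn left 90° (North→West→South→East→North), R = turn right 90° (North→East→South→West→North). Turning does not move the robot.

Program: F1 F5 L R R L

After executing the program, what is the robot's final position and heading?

Answer: Final position: (row=3, col=10), facing East

Derivation:
Start: (row=3, col=4), facing East
  F1: move forward 1, now at (row=3, col=5)
  F5: move forward 5, now at (row=3, col=10)
  L: turn left, now facing North
  R: turn right, now facing East
  R: turn right, now facing South
  L: turn left, now facing East
Final: (row=3, col=10), facing East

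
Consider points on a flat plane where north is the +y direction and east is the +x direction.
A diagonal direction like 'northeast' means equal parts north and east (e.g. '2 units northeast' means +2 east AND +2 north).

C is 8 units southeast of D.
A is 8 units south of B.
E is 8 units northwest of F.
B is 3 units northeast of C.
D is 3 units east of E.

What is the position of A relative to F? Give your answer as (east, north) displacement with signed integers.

Answer: A is at (east=6, north=-5) relative to F.

Derivation:
Place F at the origin (east=0, north=0).
  E is 8 units northwest of F: delta (east=-8, north=+8); E at (east=-8, north=8).
  D is 3 units east of E: delta (east=+3, north=+0); D at (east=-5, north=8).
  C is 8 units southeast of D: delta (east=+8, north=-8); C at (east=3, north=0).
  B is 3 units northeast of C: delta (east=+3, north=+3); B at (east=6, north=3).
  A is 8 units south of B: delta (east=+0, north=-8); A at (east=6, north=-5).
Therefore A relative to F: (east=6, north=-5).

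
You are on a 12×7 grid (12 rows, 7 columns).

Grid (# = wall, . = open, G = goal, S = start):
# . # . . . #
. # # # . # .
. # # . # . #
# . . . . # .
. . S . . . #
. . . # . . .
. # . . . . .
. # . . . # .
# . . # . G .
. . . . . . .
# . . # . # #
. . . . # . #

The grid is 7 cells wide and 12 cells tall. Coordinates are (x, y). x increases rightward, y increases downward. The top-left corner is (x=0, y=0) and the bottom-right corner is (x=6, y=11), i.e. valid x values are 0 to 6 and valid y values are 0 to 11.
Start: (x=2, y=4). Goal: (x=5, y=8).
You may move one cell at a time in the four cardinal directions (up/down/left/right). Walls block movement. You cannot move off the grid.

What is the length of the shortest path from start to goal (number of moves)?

BFS from (x=2, y=4) until reaching (x=5, y=8):
  Distance 0: (x=2, y=4)
  Distance 1: (x=2, y=3), (x=1, y=4), (x=3, y=4), (x=2, y=5)
  Distance 2: (x=1, y=3), (x=3, y=3), (x=0, y=4), (x=4, y=4), (x=1, y=5), (x=2, y=6)
  Distance 3: (x=3, y=2), (x=4, y=3), (x=5, y=4), (x=0, y=5), (x=4, y=5), (x=3, y=6), (x=2, y=7)
  Distance 4: (x=5, y=5), (x=0, y=6), (x=4, y=6), (x=3, y=7), (x=2, y=8)
  Distance 5: (x=6, y=5), (x=5, y=6), (x=0, y=7), (x=4, y=7), (x=1, y=8), (x=2, y=9)
  Distance 6: (x=6, y=6), (x=4, y=8), (x=1, y=9), (x=3, y=9), (x=2, y=10)
  Distance 7: (x=6, y=7), (x=5, y=8), (x=0, y=9), (x=4, y=9), (x=1, y=10), (x=2, y=11)  <- goal reached here
One shortest path (7 moves): (x=2, y=4) -> (x=3, y=4) -> (x=4, y=4) -> (x=4, y=5) -> (x=4, y=6) -> (x=4, y=7) -> (x=4, y=8) -> (x=5, y=8)

Answer: Shortest path length: 7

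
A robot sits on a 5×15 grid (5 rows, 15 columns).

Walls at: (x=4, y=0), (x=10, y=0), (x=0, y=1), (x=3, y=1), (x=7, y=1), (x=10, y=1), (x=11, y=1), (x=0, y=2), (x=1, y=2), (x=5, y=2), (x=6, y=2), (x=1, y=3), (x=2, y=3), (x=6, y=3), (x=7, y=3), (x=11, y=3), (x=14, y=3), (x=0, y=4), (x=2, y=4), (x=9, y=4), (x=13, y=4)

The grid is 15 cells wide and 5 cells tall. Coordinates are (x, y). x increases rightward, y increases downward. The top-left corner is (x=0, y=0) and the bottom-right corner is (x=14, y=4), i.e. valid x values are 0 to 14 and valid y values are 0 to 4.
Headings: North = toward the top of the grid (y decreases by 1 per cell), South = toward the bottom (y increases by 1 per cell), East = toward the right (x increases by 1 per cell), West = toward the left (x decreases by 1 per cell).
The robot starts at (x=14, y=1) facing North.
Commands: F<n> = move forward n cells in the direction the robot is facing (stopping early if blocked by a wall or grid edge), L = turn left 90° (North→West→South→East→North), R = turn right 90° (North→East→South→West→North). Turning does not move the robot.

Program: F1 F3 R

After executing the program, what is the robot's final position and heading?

Answer: Final position: (x=14, y=0), facing East

Derivation:
Start: (x=14, y=1), facing North
  F1: move forward 1, now at (x=14, y=0)
  F3: move forward 0/3 (blocked), now at (x=14, y=0)
  R: turn right, now facing East
Final: (x=14, y=0), facing East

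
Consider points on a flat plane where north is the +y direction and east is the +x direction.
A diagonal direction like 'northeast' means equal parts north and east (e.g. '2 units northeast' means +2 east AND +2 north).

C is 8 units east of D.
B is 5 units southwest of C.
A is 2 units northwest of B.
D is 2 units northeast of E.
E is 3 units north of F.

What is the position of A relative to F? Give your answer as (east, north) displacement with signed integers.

Place F at the origin (east=0, north=0).
  E is 3 units north of F: delta (east=+0, north=+3); E at (east=0, north=3).
  D is 2 units northeast of E: delta (east=+2, north=+2); D at (east=2, north=5).
  C is 8 units east of D: delta (east=+8, north=+0); C at (east=10, north=5).
  B is 5 units southwest of C: delta (east=-5, north=-5); B at (east=5, north=0).
  A is 2 units northwest of B: delta (east=-2, north=+2); A at (east=3, north=2).
Therefore A relative to F: (east=3, north=2).

Answer: A is at (east=3, north=2) relative to F.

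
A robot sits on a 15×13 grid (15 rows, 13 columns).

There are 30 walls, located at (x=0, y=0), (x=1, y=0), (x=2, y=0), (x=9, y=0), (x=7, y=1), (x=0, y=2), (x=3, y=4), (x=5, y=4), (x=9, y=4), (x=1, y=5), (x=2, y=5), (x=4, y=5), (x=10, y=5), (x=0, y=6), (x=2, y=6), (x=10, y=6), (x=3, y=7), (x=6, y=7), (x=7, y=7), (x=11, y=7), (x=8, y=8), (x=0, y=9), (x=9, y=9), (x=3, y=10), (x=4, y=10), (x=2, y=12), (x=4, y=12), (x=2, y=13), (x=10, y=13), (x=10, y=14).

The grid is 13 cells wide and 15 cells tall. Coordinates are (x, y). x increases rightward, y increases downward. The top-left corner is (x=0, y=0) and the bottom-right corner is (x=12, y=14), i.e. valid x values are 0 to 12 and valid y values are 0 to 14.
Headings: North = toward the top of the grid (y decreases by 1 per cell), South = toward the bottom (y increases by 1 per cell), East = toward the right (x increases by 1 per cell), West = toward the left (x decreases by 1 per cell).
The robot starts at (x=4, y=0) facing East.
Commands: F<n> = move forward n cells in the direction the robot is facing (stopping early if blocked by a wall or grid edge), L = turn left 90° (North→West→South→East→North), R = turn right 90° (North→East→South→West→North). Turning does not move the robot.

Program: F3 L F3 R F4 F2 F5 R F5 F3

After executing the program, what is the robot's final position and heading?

Answer: Final position: (x=8, y=7), facing South

Derivation:
Start: (x=4, y=0), facing East
  F3: move forward 3, now at (x=7, y=0)
  L: turn left, now facing North
  F3: move forward 0/3 (blocked), now at (x=7, y=0)
  R: turn right, now facing East
  F4: move forward 1/4 (blocked), now at (x=8, y=0)
  F2: move forward 0/2 (blocked), now at (x=8, y=0)
  F5: move forward 0/5 (blocked), now at (x=8, y=0)
  R: turn right, now facing South
  F5: move forward 5, now at (x=8, y=5)
  F3: move forward 2/3 (blocked), now at (x=8, y=7)
Final: (x=8, y=7), facing South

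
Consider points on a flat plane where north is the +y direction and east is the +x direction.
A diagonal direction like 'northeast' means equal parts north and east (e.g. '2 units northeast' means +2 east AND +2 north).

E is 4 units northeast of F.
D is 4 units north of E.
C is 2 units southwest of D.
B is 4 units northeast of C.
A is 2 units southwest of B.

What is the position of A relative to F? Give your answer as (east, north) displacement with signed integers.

Answer: A is at (east=4, north=8) relative to F.

Derivation:
Place F at the origin (east=0, north=0).
  E is 4 units northeast of F: delta (east=+4, north=+4); E at (east=4, north=4).
  D is 4 units north of E: delta (east=+0, north=+4); D at (east=4, north=8).
  C is 2 units southwest of D: delta (east=-2, north=-2); C at (east=2, north=6).
  B is 4 units northeast of C: delta (east=+4, north=+4); B at (east=6, north=10).
  A is 2 units southwest of B: delta (east=-2, north=-2); A at (east=4, north=8).
Therefore A relative to F: (east=4, north=8).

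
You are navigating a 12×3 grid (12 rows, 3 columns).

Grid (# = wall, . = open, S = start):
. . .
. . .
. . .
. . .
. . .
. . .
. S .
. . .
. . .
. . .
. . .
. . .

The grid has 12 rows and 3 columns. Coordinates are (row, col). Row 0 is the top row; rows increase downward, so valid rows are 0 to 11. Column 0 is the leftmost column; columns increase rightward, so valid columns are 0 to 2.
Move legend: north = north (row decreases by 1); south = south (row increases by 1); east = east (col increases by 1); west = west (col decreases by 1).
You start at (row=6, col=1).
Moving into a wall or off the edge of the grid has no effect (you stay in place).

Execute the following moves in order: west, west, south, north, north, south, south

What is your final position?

Start: (row=6, col=1)
  west (west): (row=6, col=1) -> (row=6, col=0)
  west (west): blocked, stay at (row=6, col=0)
  south (south): (row=6, col=0) -> (row=7, col=0)
  north (north): (row=7, col=0) -> (row=6, col=0)
  north (north): (row=6, col=0) -> (row=5, col=0)
  south (south): (row=5, col=0) -> (row=6, col=0)
  south (south): (row=6, col=0) -> (row=7, col=0)
Final: (row=7, col=0)

Answer: Final position: (row=7, col=0)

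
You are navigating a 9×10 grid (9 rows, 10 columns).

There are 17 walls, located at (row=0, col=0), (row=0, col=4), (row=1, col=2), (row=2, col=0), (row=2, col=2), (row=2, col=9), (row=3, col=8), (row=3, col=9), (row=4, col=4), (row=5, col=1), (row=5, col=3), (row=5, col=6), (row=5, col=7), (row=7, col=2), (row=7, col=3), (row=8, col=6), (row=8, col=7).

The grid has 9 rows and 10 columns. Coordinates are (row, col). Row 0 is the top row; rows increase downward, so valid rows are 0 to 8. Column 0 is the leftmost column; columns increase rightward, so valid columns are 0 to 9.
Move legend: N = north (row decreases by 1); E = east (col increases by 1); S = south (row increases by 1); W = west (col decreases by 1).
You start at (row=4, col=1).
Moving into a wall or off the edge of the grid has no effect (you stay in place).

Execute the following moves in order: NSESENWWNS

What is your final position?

Answer: Final position: (row=4, col=0)

Derivation:
Start: (row=4, col=1)
  N (north): (row=4, col=1) -> (row=3, col=1)
  S (south): (row=3, col=1) -> (row=4, col=1)
  E (east): (row=4, col=1) -> (row=4, col=2)
  S (south): (row=4, col=2) -> (row=5, col=2)
  E (east): blocked, stay at (row=5, col=2)
  N (north): (row=5, col=2) -> (row=4, col=2)
  W (west): (row=4, col=2) -> (row=4, col=1)
  W (west): (row=4, col=1) -> (row=4, col=0)
  N (north): (row=4, col=0) -> (row=3, col=0)
  S (south): (row=3, col=0) -> (row=4, col=0)
Final: (row=4, col=0)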